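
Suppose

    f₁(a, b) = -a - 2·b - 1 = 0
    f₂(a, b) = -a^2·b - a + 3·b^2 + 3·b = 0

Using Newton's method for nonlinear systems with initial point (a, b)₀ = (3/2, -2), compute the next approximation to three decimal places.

At (3/2, -2): F = (1.500, 9.000).
Jacobian J = [[-1, -2], [-2·a·b - 1, -a^2 + 6·b + 3]].
At the point, J = [[-1.000, -2.000], [5.000, -11.250]] (det J = 21.250).
Solving J·Δ = −F gives Δ = (-0.053, 0.776).
Then the next iterate is (a, b)₁ = (1.447, -1.224).

(1.447, -1.224)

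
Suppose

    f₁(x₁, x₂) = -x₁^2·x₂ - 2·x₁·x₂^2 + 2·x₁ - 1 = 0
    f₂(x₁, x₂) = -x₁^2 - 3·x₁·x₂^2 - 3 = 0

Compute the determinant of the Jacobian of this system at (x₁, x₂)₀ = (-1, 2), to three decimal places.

J = [[-2·x₁·x₂ - 2·x₂^2 + 2, -x₁^2 - 4·x₁·x₂], [-2·x₁ - 3·x₂^2, -6·x₁·x₂]].
At the point, J = [[-2.000, 7.000], [-10.000, 12.000]].
det J = 46.000.

46.000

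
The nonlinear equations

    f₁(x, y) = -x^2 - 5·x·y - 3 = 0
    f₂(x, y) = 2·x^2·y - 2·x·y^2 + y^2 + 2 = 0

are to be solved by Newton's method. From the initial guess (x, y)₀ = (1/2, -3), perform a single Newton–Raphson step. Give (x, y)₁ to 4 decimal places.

At (1/2, -3): F = (4.2500, 0.5000).
Jacobian J = [[-2·x - 5·y, -5·x], [4·x·y - 2·y^2, 2·x^2 - 4·x·y + 2·y]].
At the point, J = [[14.0000, -2.5000], [-24.0000, 0.5000]] (det J = -53.0000).
Solving J·Δ = −F gives Δ = (0.0637, 2.0566).
Then the next iterate is (x, y)₁ = (0.5637, -0.9434).

(0.5637, -0.9434)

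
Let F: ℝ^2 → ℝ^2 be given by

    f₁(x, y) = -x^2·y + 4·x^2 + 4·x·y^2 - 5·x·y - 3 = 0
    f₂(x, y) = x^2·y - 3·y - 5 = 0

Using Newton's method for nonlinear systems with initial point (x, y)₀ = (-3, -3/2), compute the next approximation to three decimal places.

(-1.805, -0.959)

At (-3, -3/2): F = (-3.000, -14.000).
Jacobian J = [[-2·x·y + 8·x + 4·y^2 - 5·y, -x^2 + 8·x·y - 5·x], [2·x·y, x^2 - 3]].
At the point, J = [[-16.500, 42.000], [9.000, 6.000]] (det J = -477.000).
Solving J·Δ = −F gives Δ = (1.195, 0.541).
Then the next iterate is (x, y)₁ = (-1.805, -0.959).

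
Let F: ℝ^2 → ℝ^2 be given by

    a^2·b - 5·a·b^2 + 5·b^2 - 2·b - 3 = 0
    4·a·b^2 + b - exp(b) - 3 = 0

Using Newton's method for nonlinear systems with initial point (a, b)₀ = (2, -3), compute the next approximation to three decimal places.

(1.719, -1.813)

At (2, -3): F = (-54.000, 65.95021).
Jacobian J = [[2·a·b - 5·b^2, a^2 - 10·a·b + 10·b - 2], [4·b^2, 8·a·b - exp(b) + 1]].
At the point, J = [[-57.000, 32.000], [36.000, -47.04979]] (det J = 1529.83786).
Solving J·Δ = −F gives Δ = (-0.281, 1.187).
Then the next iterate is (a, b)₁ = (1.719, -1.813).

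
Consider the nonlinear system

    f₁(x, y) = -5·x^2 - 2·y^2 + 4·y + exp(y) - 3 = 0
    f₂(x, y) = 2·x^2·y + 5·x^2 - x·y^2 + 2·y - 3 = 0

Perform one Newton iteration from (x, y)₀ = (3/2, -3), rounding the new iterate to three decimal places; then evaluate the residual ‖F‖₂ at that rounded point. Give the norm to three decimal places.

293.538

At (3/2, -3): F = (-44.20021, -24.750).
Jacobian J = [[-10·x, -4·y + exp(y) + 4], [4·x·y + 10·x - y^2, 2·x^2 - 2·x·y + 2]].
At the point, J = [[-15.000, 16.04979], [-12.000, 15.500]] (det J = -39.90256).
Solving J·Δ = −F gives Δ = (-7.214, -3.989).
Then the next iterate is (x, y)₁ = (-5.714, -6.989).
Re-evaluating at (-5.714, -6.989): F = (-291.89630, -31.00113), so ‖F‖₂ = 293.538.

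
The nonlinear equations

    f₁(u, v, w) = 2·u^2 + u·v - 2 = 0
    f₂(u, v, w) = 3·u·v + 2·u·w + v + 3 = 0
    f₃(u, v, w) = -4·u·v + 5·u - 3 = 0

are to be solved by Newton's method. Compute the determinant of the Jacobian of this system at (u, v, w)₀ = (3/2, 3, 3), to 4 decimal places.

130.5000

J = [[4·u + v, u, 0], [3·v + 2·w, 3·u + 1, 2·u], [-4·v + 5, -4·u, 0]].
At the point, J = [[9.0000, 1.5000, 0.0000], [15.0000, 5.5000, 3.0000], [-7.0000, -6.0000, 0.0000]].
det J = 130.5000.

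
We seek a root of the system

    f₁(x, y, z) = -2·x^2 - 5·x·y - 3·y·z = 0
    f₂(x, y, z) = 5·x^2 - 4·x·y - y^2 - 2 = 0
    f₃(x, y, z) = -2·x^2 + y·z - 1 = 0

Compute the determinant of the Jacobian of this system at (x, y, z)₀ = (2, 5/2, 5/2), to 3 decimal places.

1696.250

J = [[-4·x - 5·y, -5·x - 3·z, -3·y], [10·x - 4·y, -4·x - 2·y, 0], [-4·x, z, y]].
At the point, J = [[-20.500, -17.500, -7.500], [10.000, -13.000, 0.000], [-8.000, 2.500, 2.500]].
det J = 1696.250.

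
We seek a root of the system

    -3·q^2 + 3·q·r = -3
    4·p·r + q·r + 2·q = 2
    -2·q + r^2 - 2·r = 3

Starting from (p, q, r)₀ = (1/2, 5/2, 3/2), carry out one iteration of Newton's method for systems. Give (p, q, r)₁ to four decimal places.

(20.6111, -11.0833, -16.9167)

At (1/2, 5/2, 3/2): F = (-4.5000, 9.7500, -8.7500).
Jacobian J = [[0, -6·q + 3·r, 3·q], [4·r, r + 2, 4·p + q], [0, -2, 2·r - 2]].
At the point, J = [[0.0000, -10.5000, 7.5000], [6.0000, 3.5000, 4.5000], [0.0000, -2.0000, 1.0000]] (det J = -27.0000).
Solving J·Δ = −F gives Δ = (20.1111, -13.5833, -18.4167).
Then the next iterate is (p, q, r)₁ = (20.6111, -11.0833, -16.9167).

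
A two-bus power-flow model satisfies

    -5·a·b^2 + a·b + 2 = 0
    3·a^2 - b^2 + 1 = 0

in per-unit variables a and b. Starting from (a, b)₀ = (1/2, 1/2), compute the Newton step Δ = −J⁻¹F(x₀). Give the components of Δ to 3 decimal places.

At (1/2, 1/2): F = (1.625, 1.500).
Jacobian J = [[-5·b^2 + b, -10·a·b + a], [6·a, -2·b]].
At the point, J = [[-0.750, -2.000], [3.000, -1.000]] (det J = 6.750).
Solving J·Δ = −F gives Δ = (-0.204, 0.889).

(-0.204, 0.889)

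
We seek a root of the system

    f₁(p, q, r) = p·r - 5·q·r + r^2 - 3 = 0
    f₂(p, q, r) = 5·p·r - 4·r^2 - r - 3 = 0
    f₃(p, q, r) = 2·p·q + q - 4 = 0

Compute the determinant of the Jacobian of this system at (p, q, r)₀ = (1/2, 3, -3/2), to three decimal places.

910.500

J = [[r, -5·r, p - 5·q + 2·r], [5·r, 0, 5·p - 8·r - 1], [2·q, 2·p + 1, 0]].
At the point, J = [[-1.500, 7.500, -17.500], [-7.500, 0.000, 13.500], [6.000, 2.000, 0.000]].
det J = 910.500.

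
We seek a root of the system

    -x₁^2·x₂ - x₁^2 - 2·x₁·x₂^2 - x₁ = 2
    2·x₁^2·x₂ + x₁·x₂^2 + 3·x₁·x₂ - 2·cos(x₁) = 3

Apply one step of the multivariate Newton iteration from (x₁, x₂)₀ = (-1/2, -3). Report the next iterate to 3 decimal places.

At (-1/2, -3): F = (8.000, -6.25517).
Jacobian J = [[-2·x₁·x₂ - 2·x₁ - 2·x₂^2 - 1, -x₁^2 - 4·x₁·x₂], [4·x₁·x₂ + x₂^2 + 3·x₂ + 2·sin(x₁), 2·x₁^2 + 2·x₁·x₂ + 3·x₁]].
At the point, J = [[-21.000, -6.250], [5.04115, 2.000]] (det J = -10.49282).
Solving J·Δ = −F gives Δ = (-2.201, 8.675).
Then the next iterate is (x₁, x₂)₁ = (-2.701, 5.675).

(-2.701, 5.675)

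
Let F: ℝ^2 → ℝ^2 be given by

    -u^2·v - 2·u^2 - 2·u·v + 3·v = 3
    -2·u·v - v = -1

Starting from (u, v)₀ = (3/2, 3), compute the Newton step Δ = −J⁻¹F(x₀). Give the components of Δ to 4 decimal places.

(-0.4574, -2.0638)

At (3/2, 3): F = (-14.2500, -11.0000).
Jacobian J = [[-2·u·v - 4·u - 2·v, -u^2 - 2·u + 3], [-2·v, -2·u - 1]].
At the point, J = [[-21.0000, -2.2500], [-6.0000, -4.0000]] (det J = 70.5000).
Solving J·Δ = −F gives Δ = (-0.4574, -2.0638).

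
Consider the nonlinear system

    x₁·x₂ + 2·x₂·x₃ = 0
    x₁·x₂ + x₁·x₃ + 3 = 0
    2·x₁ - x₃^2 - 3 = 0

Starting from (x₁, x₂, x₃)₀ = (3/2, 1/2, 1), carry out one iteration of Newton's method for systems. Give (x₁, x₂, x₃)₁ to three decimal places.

(-0.182, 0.864, -1.182)

At (3/2, 1/2, 1): F = (1.750, 5.250, -1.000).
Jacobian J = [[x₂, x₁ + 2·x₃, 2·x₂], [x₂ + x₃, x₁, x₁], [2, 0, -2·x₃]].
At the point, J = [[0.500, 3.500, 1.000], [1.500, 1.500, 1.500], [2.000, 0.000, -2.000]] (det J = 16.500).
Solving J·Δ = −F gives Δ = (-1.682, 0.364, -2.182).
Then the next iterate is (x₁, x₂, x₃)₁ = (-0.182, 0.864, -1.182).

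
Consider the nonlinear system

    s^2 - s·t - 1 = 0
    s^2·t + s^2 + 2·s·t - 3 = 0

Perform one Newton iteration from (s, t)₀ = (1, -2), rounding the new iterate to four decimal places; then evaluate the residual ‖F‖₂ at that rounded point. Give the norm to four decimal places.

At (1, -2): F = (2.0000, -8.0000).
Jacobian J = [[2·s - t, -s], [2·s·t + 2·s + 2·t, s^2 + 2·s]].
At the point, J = [[4.0000, -1.0000], [-6.0000, 3.0000]] (det J = 6.0000).
Solving J·Δ = −F gives Δ = (0.3333, 3.3333).
Then the next iterate is (s, t)₁ = (1.3333, 1.3333).
Re-evaluating at (1.3333, 1.3333): F = (-1.0000, 4.703259), so ‖F‖₂ = 4.8084.

4.8084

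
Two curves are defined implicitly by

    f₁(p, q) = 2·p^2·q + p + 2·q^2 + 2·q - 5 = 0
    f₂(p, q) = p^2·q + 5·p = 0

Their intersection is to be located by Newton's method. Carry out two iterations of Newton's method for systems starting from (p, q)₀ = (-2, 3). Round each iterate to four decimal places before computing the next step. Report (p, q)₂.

At (-2, 3): F = (41.0000, 2.0000).
Jacobian J = [[4·p·q + 1, 2·p^2 + 4·q + 2], [2·p·q + 5, p^2]].
At the point, J = [[-23.0000, 22.0000], [-7.0000, 4.0000]] (det J = 62.0000).
Solving J·Δ = −F gives Δ = (-1.9355, -3.8871).
Then the next iterate is (p, q)₁ = (-3.9355, -0.8871).
Round to (-3.9355, -0.8871) and repeat: F = (-36.614901, -33.417047), J = [[14.964728, 29.427920], [11.982364, 15.488160]].
Δ = (3.4450, -0.5076), so (p, q)₂ = (-0.4905, -1.3947).

(-0.4905, -1.3947)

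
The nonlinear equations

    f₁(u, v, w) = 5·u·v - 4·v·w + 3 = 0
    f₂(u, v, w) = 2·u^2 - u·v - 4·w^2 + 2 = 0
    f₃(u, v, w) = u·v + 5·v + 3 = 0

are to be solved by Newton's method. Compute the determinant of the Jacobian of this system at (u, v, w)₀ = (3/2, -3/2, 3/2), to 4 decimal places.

-279.0000

J = [[5·v, 5·u - 4·w, -4·v], [4·u - v, -u, -8·w], [v, u + 5, 0]].
At the point, J = [[-7.5000, 1.5000, 6.0000], [7.5000, -1.5000, -12.0000], [-1.5000, 6.5000, 0.0000]].
det J = -279.0000.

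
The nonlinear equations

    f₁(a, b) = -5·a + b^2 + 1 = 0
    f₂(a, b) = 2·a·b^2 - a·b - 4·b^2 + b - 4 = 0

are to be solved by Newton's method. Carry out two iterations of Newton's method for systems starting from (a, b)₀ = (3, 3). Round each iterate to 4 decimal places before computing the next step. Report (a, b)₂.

At (3, 3): F = (-5.0000, 8.0000).
Jacobian J = [[-5, 2·b], [2·b^2 - b, 4·a·b - a - 8·b + 1]].
At the point, J = [[-5.0000, 6.0000], [15.0000, 10.0000]] (det J = -140.0000).
Solving J·Δ = −F gives Δ = (-0.7000, 0.2500).
Then the next iterate is (a, b)₁ = (2.3000, 3.2500).
Round to (2.3000, 3.2500) and repeat: F = (0.0625, -1.8875), J = [[-5.0000, 6.5000], [17.8750, 2.6000]].
Δ = (0.0962, 0.0644), so (a, b)₂ = (2.3962, 3.3144).

(2.3962, 3.3144)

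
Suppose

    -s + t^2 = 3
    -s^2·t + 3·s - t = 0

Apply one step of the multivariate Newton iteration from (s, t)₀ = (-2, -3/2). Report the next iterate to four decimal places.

(-2.4375, -0.9375)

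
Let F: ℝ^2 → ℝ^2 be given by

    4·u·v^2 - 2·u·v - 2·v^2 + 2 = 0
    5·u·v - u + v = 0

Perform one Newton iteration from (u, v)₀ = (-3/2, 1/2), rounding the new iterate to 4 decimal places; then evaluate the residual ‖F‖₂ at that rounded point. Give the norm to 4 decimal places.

At (-3/2, 1/2): F = (1.5000, -1.7500).
Jacobian J = [[4·v^2 - 2·v, 8·u·v - 2·u - 4·v], [5·v - 1, 5·u + 1]].
At the point, J = [[0.0000, -5.0000], [1.5000, -6.5000]] (det J = 7.5000).
Solving J·Δ = −F gives Δ = (2.4667, 0.3000).
Then the next iterate is (u, v)₁ = (0.9667, 0.8000).
Re-evaluating at (0.9667, 0.8000): F = (1.648032, 3.7001), so ‖F‖₂ = 4.0505.

4.0505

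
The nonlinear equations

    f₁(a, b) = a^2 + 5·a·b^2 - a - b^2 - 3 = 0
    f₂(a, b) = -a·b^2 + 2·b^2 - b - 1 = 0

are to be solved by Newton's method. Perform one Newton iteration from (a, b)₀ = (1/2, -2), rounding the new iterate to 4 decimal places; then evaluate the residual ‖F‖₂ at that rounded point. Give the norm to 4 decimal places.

1.7969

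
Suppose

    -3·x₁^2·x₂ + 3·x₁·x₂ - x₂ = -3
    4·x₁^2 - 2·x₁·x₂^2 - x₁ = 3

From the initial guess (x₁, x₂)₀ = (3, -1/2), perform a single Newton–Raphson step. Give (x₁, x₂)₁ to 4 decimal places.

(1.6952, -0.3571)

At (3, -1/2): F = (12.5000, 28.5000).
Jacobian J = [[-6·x₁·x₂ + 3·x₂, -3·x₁^2 + 3·x₁ - 1], [8·x₁ - 2·x₂^2 - 1, -4·x₁·x₂]].
At the point, J = [[7.5000, -19.0000], [22.5000, 6.0000]] (det J = 472.5000).
Solving J·Δ = −F gives Δ = (-1.3048, 0.1429).
Then the next iterate is (x₁, x₂)₁ = (1.6952, -0.3571).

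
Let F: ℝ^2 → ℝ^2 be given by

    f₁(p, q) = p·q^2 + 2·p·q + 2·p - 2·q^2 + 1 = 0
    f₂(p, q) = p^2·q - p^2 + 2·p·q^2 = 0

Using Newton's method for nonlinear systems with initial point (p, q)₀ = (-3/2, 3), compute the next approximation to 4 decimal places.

(-7.8889, -3.2963)

At (-3/2, 3): F = (-42.5000, -22.5000).
Jacobian J = [[q^2 + 2·q + 2, 2·p·q + 2·p - 4·q], [2·p·q - 2·p + 2·q^2, p^2 + 4·p·q]].
At the point, J = [[17.0000, -24.0000], [12.0000, -15.7500]] (det J = 20.2500).
Solving J·Δ = −F gives Δ = (-6.3889, -6.2963).
Then the next iterate is (p, q)₁ = (-7.8889, -3.2963).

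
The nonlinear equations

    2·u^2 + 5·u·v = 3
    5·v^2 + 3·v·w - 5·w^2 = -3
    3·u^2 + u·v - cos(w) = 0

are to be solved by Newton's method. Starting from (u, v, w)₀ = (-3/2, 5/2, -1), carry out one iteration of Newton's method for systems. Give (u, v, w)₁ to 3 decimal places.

At (-3/2, 5/2, -1): F = (-17.250, 21.750, 2.45970).
Jacobian J = [[4·u + 5·v, 5·u, 0], [0, 10·v + 3·w, 3·v - 10·w], [6·u + v, u, sin(w)]].
At the point, J = [[6.500, -7.500, 0.000], [0.000, 22.000, 17.500], [-6.500, -1.500, -0.84147]] (det J = 903.41965).
Solving J·Δ = −F gives Δ = (0.657, -1.731, 0.933).
Then the next iterate is (u, v, w)₁ = (-0.843, 0.769, -0.067).

(-0.843, 0.769, -0.067)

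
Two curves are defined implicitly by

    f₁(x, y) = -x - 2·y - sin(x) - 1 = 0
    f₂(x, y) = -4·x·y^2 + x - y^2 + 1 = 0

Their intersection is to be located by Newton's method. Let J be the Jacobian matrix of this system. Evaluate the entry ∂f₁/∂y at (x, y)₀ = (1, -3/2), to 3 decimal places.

-2.000

∂f₁/∂y = -2.
At (1, -3/2) this is -2.000.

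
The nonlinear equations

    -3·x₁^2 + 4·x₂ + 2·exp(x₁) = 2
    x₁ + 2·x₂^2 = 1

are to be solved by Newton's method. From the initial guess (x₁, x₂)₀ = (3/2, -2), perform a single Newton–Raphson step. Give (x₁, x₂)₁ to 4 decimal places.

(9.1323, 0.0165)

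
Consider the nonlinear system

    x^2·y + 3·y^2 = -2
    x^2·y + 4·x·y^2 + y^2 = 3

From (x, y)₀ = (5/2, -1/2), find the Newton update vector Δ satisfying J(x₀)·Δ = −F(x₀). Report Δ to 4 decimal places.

At (5/2, -1/2): F = (-0.3750, -3.3750).
Jacobian J = [[2·x·y, x^2 + 6·y], [2·x·y + 4·y^2, x^2 + 8·x·y + 2·y]].
At the point, J = [[-2.5000, 3.2500], [-1.5000, -4.7500]] (det J = 16.7500).
Solving J·Δ = −F gives Δ = (-0.7612, -0.4701).

(-0.7612, -0.4701)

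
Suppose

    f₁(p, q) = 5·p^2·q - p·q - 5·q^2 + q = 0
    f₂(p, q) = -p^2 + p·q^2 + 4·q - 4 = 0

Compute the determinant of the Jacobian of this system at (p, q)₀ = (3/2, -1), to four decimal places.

27.5000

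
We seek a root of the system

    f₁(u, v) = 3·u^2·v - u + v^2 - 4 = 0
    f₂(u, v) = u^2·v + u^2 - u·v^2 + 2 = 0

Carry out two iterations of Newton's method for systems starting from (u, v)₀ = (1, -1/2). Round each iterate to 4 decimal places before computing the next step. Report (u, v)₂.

(0.3906, 0.8440)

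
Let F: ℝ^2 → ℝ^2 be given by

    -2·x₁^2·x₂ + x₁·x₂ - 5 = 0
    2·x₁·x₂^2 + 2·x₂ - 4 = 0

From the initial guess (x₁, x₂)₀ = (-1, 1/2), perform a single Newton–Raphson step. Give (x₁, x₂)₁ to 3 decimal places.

At (-1, 1/2): F = (-6.500, -3.500).
Jacobian J = [[-4·x₁·x₂ + x₂, -2·x₁^2 + x₁], [2·x₂^2, 4·x₁·x₂ + 2]].
At the point, J = [[2.500, -3.000], [0.500, 0.000]] (det J = 1.500).
Solving J·Δ = −F gives Δ = (7.000, 3.667).
Then the next iterate is (x₁, x₂)₁ = (6.000, 4.167).

(6.000, 4.167)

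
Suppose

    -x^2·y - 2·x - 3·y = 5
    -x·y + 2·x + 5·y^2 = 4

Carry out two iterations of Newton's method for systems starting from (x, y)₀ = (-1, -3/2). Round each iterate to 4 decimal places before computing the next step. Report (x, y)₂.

(-0.6381, -1.0944)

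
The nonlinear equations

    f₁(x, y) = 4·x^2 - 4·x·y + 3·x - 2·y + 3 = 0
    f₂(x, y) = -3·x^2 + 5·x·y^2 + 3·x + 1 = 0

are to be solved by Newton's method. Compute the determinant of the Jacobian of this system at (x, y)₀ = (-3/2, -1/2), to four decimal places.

-105.5000

J = [[8·x - 4·y + 3, -4·x - 2], [-6·x + 5·y^2 + 3, 10·x·y]].
At the point, J = [[-7.0000, 4.0000], [13.2500, 7.5000]].
det J = -105.5000.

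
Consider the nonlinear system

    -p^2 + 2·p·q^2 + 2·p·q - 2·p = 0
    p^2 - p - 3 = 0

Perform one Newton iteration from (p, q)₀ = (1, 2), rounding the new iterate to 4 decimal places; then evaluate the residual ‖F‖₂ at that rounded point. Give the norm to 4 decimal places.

At (1, 2): F = (9.0000, -3.0000).
Jacobian J = [[-2·p + 2·q^2 + 2·q - 2, 4·p·q + 2·p], [2·p - 1, 0]].
At the point, J = [[8.0000, 10.0000], [1.0000, 0.0000]] (det J = -10.0000).
Solving J·Δ = −F gives Δ = (3.0000, -3.3000).
Then the next iterate is (p, q)₁ = (4.0000, -1.3000).
Re-evaluating at (4.0000, -1.3000): F = (-20.8800, 9.0000), so ‖F‖₂ = 22.7371.

22.7371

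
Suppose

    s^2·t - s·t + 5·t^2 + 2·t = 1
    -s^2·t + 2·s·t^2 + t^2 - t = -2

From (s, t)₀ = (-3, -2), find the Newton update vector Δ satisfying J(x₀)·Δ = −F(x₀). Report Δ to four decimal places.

At (-3, -2): F = (-9.0000, 2.0000).
Jacobian J = [[2·s·t - t, s^2 - s + 10·t + 2], [-2·s·t + 2·t^2, -s^2 + 4·s·t + 2·t - 1]].
At the point, J = [[14.0000, -6.0000], [-4.0000, 10.0000]] (det J = 116.0000).
Solving J·Δ = −F gives Δ = (0.6724, 0.0690).

(0.6724, 0.0690)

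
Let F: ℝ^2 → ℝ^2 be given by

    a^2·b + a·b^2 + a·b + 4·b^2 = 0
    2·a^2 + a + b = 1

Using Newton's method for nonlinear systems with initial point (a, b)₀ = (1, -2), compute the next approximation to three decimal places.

(0.818, -1.091)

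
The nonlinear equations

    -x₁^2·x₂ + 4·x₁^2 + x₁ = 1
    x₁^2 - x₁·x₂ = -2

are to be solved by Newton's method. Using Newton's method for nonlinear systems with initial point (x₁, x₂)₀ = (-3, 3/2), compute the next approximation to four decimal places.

(-1.2192, 0.7854)

At (-3, 3/2): F = (18.5000, 15.5000).
Jacobian J = [[-2·x₁·x₂ + 8·x₁ + 1, -x₁^2], [2·x₁ - x₂, -x₁]].
At the point, J = [[-14.0000, -9.0000], [-7.5000, 3.0000]] (det J = -109.5000).
Solving J·Δ = −F gives Δ = (1.7808, -0.7146).
Then the next iterate is (x₁, x₂)₁ = (-1.2192, 0.7854).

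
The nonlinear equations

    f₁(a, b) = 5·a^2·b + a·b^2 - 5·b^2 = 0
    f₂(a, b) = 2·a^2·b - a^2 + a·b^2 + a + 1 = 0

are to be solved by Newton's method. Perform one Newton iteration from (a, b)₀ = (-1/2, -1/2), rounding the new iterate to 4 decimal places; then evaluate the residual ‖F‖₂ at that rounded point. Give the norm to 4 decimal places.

At (-1/2, -1/2): F = (-2.0000, -0.1250).
Jacobian J = [[10·a·b + b^2, 5·a^2 + 2·a·b - 10·b], [4·a·b - 2·a + b^2 + 1, 2·a^2 + 2·a·b]].
At the point, J = [[2.7500, 6.7500], [3.2500, 1.0000]] (det J = -19.1875).
Solving J·Δ = −F gives Δ = (-0.0603, 0.3208).
Then the next iterate is (a, b)₁ = (-0.5603, -0.1792).
Re-evaluating at (-0.5603, -0.1792): F = (-0.459843, -0.004743), so ‖F‖₂ = 0.4599.

0.4599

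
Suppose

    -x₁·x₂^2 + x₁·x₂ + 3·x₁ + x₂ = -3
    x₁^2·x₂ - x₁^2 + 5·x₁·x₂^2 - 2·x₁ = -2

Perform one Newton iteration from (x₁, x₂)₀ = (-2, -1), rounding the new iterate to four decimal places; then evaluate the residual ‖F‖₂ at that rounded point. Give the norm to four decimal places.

2.8490

At (-2, -1): F = (0.0000, -12.0000).
Jacobian J = [[-x₂^2 + x₂ + 3, -2·x₁·x₂ + x₁ + 1], [2·x₁·x₂ - 2·x₁ + 5·x₂^2 - 2, x₁^2 + 10·x₁·x₂]].
At the point, J = [[1.0000, -5.0000], [11.0000, 24.0000]] (det J = 79.0000).
Solving J·Δ = −F gives Δ = (0.7595, 0.1519).
Then the next iterate is (x₁, x₂)₁ = (-1.2405, -0.8481).
Re-evaluating at (-1.2405, -0.8481): F = (0.374727, -2.824225), so ‖F‖₂ = 2.8490.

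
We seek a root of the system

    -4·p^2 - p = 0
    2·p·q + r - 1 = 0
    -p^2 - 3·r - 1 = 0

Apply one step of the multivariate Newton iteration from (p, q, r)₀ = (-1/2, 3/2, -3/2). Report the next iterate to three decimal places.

At (-1/2, 3/2, -3/2): F = (-0.500, -4.000, 3.250).
Jacobian J = [[-8·p - 1, 0, 0], [2·q, 2·p, 1], [-2·p, 0, -3]].
At the point, J = [[3.000, 0.000, 0.000], [3.000, -1.000, 1.000], [1.000, 0.000, -3.000]] (det J = 9.000).
Solving J·Δ = −F gives Δ = (0.167, -2.361, 1.139).
Then the next iterate is (p, q, r)₁ = (-0.333, -0.861, -0.361).

(-0.333, -0.861, -0.361)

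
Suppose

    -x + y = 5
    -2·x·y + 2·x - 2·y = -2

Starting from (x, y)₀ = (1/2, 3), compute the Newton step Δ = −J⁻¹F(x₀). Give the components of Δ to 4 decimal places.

(-1.9286, 0.5714)

At (1/2, 3): F = (-2.5000, -6.0000).
Jacobian J = [[-1, 1], [-2·y + 2, -2·x - 2]].
At the point, J = [[-1.0000, 1.0000], [-4.0000, -3.0000]] (det J = 7.0000).
Solving J·Δ = −F gives Δ = (-1.9286, 0.5714).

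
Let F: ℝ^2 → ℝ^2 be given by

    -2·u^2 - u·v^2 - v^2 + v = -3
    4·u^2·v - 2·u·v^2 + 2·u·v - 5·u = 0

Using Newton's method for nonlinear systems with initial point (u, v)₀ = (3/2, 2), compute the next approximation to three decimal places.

At (3/2, 2): F = (-9.500, 4.500).
Jacobian J = [[-4·u - v^2, -2·u·v - 2·v + 1], [8·u·v - 2·v^2 + 2·v - 5, 4·u^2 - 4·u·v + 2·u]].
At the point, J = [[-10.000, -9.000], [15.000, 0.000]] (det J = 135.000).
Solving J·Δ = −F gives Δ = (-0.300, -0.722).
Then the next iterate is (u, v)₁ = (1.200, 1.278).

(1.200, 1.278)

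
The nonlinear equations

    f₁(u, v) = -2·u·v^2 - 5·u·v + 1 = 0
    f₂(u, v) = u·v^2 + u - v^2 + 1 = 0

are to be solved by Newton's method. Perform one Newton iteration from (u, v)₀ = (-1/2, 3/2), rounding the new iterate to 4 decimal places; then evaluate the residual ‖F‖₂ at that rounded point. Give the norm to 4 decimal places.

At (-1/2, 3/2): F = (7.0000, -2.8750).
Jacobian J = [[-2·v^2 - 5·v, -4·u·v - 5·u], [v^2 + 1, 2·u·v - 2·v]].
At the point, J = [[-12.0000, 5.5000], [3.2500, -4.5000]] (det J = 36.1250).
Solving J·Δ = −F gives Δ = (0.4343, -0.3253).
Then the next iterate is (u, v)₁ = (-0.0657, 1.1747).
Re-evaluating at (-0.0657, 1.1747): F = (1.567210, -0.536281), so ‖F‖₂ = 1.6564.

1.6564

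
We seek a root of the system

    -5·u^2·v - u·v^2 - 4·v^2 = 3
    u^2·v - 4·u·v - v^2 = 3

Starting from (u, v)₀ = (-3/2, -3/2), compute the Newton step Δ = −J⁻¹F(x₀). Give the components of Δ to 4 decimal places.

At (-3/2, -3/2): F = (8.2500, -17.6250).
Jacobian J = [[-10·u·v - v^2, -5·u^2 - 2·u·v - 8·v], [2·u·v - 4·v, u^2 - 4·u - 2·v]].
At the point, J = [[-24.7500, -3.7500], [10.5000, 11.2500]] (det J = -239.0625).
Solving J·Δ = −F gives Δ = (0.1118, 1.4624).

(0.1118, 1.4624)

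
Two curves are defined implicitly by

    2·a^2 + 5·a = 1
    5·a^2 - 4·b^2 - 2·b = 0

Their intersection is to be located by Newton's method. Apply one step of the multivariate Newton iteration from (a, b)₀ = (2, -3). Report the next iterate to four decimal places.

(0.6923, -1.3566)

At (2, -3): F = (17.0000, -10.0000).
Jacobian J = [[4·a + 5, 0], [10·a, -8·b - 2]].
At the point, J = [[13.0000, 0.0000], [20.0000, 22.0000]] (det J = 286.0000).
Solving J·Δ = −F gives Δ = (-1.3077, 1.6434).
Then the next iterate is (a, b)₁ = (0.6923, -1.3566).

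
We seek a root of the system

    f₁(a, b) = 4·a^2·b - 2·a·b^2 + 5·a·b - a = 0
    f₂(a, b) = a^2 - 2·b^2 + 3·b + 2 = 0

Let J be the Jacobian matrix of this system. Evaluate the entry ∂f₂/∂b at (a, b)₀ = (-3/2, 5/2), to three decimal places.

∂f₂/∂b = -4·b + 3.
At (-3/2, 5/2) this is -7.000.

-7.000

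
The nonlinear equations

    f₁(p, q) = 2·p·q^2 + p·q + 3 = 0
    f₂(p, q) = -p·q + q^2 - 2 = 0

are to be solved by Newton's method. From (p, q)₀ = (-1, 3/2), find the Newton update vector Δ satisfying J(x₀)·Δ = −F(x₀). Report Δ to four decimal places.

(-0.0185, -0.4444)

At (-1, 3/2): F = (-3.0000, 1.7500).
Jacobian J = [[2·q^2 + q, 4·p·q + p], [-q, -p + 2·q]].
At the point, J = [[6.0000, -7.0000], [-1.5000, 4.0000]] (det J = 13.5000).
Solving J·Δ = −F gives Δ = (-0.0185, -0.4444).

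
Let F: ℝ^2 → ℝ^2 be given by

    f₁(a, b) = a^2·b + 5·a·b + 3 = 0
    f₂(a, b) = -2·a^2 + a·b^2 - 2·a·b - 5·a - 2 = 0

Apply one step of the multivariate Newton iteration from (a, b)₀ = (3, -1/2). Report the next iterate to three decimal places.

At (3, -1/2): F = (-9.000, -31.250).
Jacobian J = [[2·a·b + 5·b, a^2 + 5·a], [-4·a + b^2 - 2·b - 5, 2·a·b - 2·a]].
At the point, J = [[-5.500, 24.000], [-15.750, -9.000]] (det J = 427.500).
Solving J·Δ = −F gives Δ = (-1.944, -0.070).
Then the next iterate is (a, b)₁ = (1.056, -0.570).

(1.056, -0.570)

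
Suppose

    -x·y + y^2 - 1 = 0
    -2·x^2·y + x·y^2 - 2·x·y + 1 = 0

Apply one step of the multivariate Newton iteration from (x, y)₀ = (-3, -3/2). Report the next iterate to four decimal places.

(-0.8333, -6.6250)

At (-3, -3/2): F = (-3.2500, 12.2500).
Jacobian J = [[-y, -x + 2·y], [-4·x·y + y^2 - 2·y, -2·x^2 + 2·x·y - 2·x]].
At the point, J = [[1.5000, 0.0000], [-12.7500, -3.0000]] (det J = -4.5000).
Solving J·Δ = −F gives Δ = (2.1667, -5.1250).
Then the next iterate is (x, y)₁ = (-0.8333, -6.6250).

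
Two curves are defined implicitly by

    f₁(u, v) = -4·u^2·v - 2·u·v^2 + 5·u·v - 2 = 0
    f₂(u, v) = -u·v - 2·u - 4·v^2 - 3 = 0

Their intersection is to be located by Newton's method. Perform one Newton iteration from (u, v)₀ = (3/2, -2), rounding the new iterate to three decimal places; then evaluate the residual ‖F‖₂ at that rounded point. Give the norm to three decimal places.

At (3/2, -2): F = (-11.000, -19.000).
Jacobian J = [[-8·u·v - 2·v^2 + 5·v, -4·u^2 - 4·u·v + 5·u], [-v - 2, -u - 8·v]].
At the point, J = [[6.000, 10.500], [0.000, 14.500]] (det J = 87.000).
Solving J·Δ = −F gives Δ = (-0.460, 1.310).
Then the next iterate is (u, v)₁ = (1.040, -0.690).
Re-evaluating at (1.040, -0.690): F = (-3.59307, -6.26680), so ‖F‖₂ = 7.224.

7.224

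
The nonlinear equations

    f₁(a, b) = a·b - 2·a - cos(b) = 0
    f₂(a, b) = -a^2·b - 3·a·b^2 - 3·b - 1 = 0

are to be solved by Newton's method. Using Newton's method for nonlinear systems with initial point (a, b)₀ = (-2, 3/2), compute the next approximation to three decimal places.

At (-2, 3/2): F = (0.92926, 2.000).
Jacobian J = [[b - 2, a + sin(b)], [-2·a·b - 3·b^2, -a^2 - 6·a·b - 3]].
At the point, J = [[-0.500, -1.00251], [-0.750, 11.000]] (det J = -6.25188).
Solving J·Δ = −F gives Δ = (1.956, -0.048).
Then the next iterate is (a, b)₁ = (-0.044, 1.452).

(-0.044, 1.452)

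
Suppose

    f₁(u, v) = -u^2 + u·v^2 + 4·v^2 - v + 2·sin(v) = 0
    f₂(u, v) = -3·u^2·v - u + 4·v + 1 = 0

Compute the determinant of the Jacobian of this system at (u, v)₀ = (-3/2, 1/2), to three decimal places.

J = [[-2·u + v^2, 2·u·v + 8·v + 2·cos(v) - 1], [-6·u·v - 1, -3·u^2 + 4]].
At the point, J = [[3.250, 3.25517], [3.500, -2.750]].
det J = -20.331.

-20.331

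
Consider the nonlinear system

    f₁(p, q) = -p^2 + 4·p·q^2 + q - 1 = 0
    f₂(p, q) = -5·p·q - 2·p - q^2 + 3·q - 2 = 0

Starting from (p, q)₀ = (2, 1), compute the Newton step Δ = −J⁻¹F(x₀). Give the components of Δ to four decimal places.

At (2, 1): F = (4.0000, -14.0000).
Jacobian J = [[-2·p + 4·q^2, 8·p·q + 1], [-5·q - 2, -5·p - 2·q + 3]].
At the point, J = [[0.0000, 17.0000], [-7.0000, -9.0000]] (det J = 119.0000).
Solving J·Δ = −F gives Δ = (-1.6975, -0.2353).

(-1.6975, -0.2353)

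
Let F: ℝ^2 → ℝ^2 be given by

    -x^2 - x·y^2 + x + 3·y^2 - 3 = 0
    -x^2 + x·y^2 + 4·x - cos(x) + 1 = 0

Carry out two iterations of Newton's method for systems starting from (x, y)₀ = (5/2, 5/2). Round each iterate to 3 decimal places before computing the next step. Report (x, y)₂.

(0.408, 0.191)

At (5/2, 5/2): F = (-3.625, 21.17614).
Jacobian J = [[-2·x - y^2 + 1, -2·x·y + 6·y], [-2·x + y^2 + sin(x) + 4, 2·x·y]].
At the point, J = [[-10.250, 2.500], [5.84847, 12.500]] (det J = -142.74618).
Solving J·Δ = −F gives Δ = (-0.688, -1.372).
Then the next iterate is (x, y)₁ = (1.812, 1.128).
Round to (1.812, 1.128) and repeat: F = (-2.95975, 7.50909), J = [[-3.89638, 2.68013], [2.61944, 4.08787]].
Δ = (-1.404, -0.937), so (x, y)₂ = (0.408, 0.191).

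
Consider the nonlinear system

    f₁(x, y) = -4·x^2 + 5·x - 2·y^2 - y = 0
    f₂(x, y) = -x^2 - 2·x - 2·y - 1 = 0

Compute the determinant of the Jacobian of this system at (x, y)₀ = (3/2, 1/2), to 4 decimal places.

-1.0000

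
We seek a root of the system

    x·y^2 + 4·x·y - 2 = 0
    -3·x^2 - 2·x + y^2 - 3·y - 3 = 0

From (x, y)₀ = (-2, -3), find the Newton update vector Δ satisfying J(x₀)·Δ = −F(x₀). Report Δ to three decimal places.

At (-2, -3): F = (4.000, 7.000).
Jacobian J = [[y^2 + 4·y, 2·x·y + 4·x], [-6·x - 2, 2·y - 3]].
At the point, J = [[-3.000, 4.000], [10.000, -9.000]] (det J = -13.000).
Solving J·Δ = −F gives Δ = (-4.923, -4.692).

(-4.923, -4.692)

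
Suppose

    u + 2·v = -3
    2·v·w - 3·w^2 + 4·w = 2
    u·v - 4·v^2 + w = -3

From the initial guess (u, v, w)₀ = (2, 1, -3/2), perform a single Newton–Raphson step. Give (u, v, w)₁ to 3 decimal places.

(-3.380, 0.190, -0.479)

At (2, 1, -3/2): F = (7.000, -17.750, -0.500).
Jacobian J = [[1, 2, 0], [0, 2·w, 2·v - 6·w + 4], [v, u - 8·v, 1]].
At the point, J = [[1.000, 2.000, 0.000], [0.000, -3.000, 15.000], [1.000, -6.000, 1.000]] (det J = 117.000).
Solving J·Δ = −F gives Δ = (-5.380, -0.810, 1.021).
Then the next iterate is (u, v, w)₁ = (-3.380, 0.190, -0.479).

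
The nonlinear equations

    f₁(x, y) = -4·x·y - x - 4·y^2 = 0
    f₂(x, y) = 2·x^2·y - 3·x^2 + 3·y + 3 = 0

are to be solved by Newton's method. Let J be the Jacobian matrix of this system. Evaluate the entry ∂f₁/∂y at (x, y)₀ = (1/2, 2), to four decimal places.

∂f₁/∂y = -4·x - 8·y.
At (1/2, 2) this is -18.0000.

-18.0000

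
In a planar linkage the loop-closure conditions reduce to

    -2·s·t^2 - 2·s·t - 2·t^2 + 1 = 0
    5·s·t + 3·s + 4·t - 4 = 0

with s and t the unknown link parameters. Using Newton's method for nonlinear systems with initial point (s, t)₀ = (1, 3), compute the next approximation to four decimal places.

(-0.2183, 2.5476)

At (1, 3): F = (-41.0000, 26.0000).
Jacobian J = [[-2·t^2 - 2·t, -4·s·t - 2·s - 4·t], [5·t + 3, 5·s + 4]].
At the point, J = [[-24.0000, -26.0000], [18.0000, 9.0000]] (det J = 252.0000).
Solving J·Δ = −F gives Δ = (-1.2183, -0.4524).
Then the next iterate is (s, t)₁ = (-0.2183, 2.5476).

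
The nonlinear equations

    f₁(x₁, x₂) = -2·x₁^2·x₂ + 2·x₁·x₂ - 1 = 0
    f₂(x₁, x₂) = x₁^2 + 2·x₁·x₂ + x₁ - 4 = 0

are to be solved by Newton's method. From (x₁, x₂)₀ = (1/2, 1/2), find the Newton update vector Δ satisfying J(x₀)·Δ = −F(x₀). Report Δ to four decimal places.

At (1/2, 1/2): F = (-0.7500, -2.7500).
Jacobian J = [[-4·x₁·x₂ + 2·x₂, -2·x₁^2 + 2·x₁], [2·x₁ + 2·x₂ + 1, 2·x₁]].
At the point, J = [[0.0000, 0.5000], [3.0000, 1.0000]] (det J = -1.5000).
Solving J·Δ = −F gives Δ = (0.4167, 1.5000).

(0.4167, 1.5000)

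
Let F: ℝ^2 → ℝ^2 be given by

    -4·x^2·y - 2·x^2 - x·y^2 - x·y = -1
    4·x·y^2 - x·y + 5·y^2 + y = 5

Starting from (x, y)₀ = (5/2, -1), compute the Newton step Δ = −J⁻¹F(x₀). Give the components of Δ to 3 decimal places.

(-0.822, 0.235)

At (5/2, -1): F = (13.500, 11.500).
Jacobian J = [[-8·x·y - 4·x - y^2 - y, -4·x^2 - 2·x·y - x], [4·y^2 - y, 8·x·y - x + 10·y + 1]].
At the point, J = [[10.000, -22.500], [5.000, -31.500]] (det J = -202.500).
Solving J·Δ = −F gives Δ = (-0.822, 0.235).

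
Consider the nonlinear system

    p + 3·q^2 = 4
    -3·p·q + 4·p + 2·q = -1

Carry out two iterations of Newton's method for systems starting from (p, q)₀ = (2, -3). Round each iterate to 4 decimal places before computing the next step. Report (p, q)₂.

(0.2803, -1.2085)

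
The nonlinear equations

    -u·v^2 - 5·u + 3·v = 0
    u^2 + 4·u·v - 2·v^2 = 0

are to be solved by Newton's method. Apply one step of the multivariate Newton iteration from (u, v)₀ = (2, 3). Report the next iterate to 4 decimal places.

At (2, 3): F = (-19.0000, 10.0000).
Jacobian J = [[-v^2 - 5, -2·u·v + 3], [2·u + 4·v, 4·u - 4·v]].
At the point, J = [[-14.0000, -9.0000], [16.0000, -4.0000]] (det J = 200.0000).
Solving J·Δ = −F gives Δ = (-0.8300, -0.8200).
Then the next iterate is (u, v)₁ = (1.1700, 2.1800).

(1.1700, 2.1800)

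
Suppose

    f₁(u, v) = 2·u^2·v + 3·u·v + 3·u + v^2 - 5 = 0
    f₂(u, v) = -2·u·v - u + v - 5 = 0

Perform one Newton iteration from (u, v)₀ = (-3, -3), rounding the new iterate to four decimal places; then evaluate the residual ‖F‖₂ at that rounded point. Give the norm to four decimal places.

At (-3, -3): F = (-32.0000, -23.0000).
Jacobian J = [[4·u·v + 3·v + 3, 2·u^2 + 3·u + 2·v], [-2·v - 1, -2·u + 1]].
At the point, J = [[30.0000, 3.0000], [5.0000, 7.0000]] (det J = 195.0000).
Solving J·Δ = −F gives Δ = (0.7949, 2.7179).
Then the next iterate is (u, v)₁ = (-2.2051, -0.2821).
Re-evaluating at (-2.2051, -0.2821): F = (-12.412947, -4.321117), so ‖F‖₂ = 13.1436.

13.1436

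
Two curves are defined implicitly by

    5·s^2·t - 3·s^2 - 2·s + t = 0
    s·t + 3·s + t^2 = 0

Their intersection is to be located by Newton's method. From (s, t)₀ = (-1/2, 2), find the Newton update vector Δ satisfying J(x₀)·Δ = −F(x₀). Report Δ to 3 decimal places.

At (-1/2, 2): F = (4.750, 1.500).
Jacobian J = [[10·s·t - 6·s - 2, 5·s^2 + 1], [t + 3, s + 2·t]].
At the point, J = [[-9.000, 2.250], [5.000, 3.500]] (det J = -42.750).
Solving J·Δ = −F gives Δ = (0.310, -0.871).

(0.310, -0.871)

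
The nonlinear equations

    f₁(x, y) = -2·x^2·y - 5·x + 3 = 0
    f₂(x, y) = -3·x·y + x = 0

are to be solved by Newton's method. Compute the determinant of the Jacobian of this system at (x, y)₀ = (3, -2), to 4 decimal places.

-45.0000

J = [[-4·x·y - 5, -2·x^2], [-3·y + 1, -3·x]].
At the point, J = [[19.0000, -18.0000], [7.0000, -9.0000]].
det J = -45.0000.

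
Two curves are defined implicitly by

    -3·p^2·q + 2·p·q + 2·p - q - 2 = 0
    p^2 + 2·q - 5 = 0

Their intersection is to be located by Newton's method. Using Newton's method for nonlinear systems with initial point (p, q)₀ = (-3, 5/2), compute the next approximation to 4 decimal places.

(-1.8000, 1.6000)

At (-3, 5/2): F = (-93.0000, 9.0000).
Jacobian J = [[-6·p·q + 2·q + 2, -3·p^2 + 2·p - 1], [2·p, 2]].
At the point, J = [[52.0000, -34.0000], [-6.0000, 2.0000]] (det J = -100.0000).
Solving J·Δ = −F gives Δ = (1.2000, -0.9000).
Then the next iterate is (p, q)₁ = (-1.8000, 1.6000).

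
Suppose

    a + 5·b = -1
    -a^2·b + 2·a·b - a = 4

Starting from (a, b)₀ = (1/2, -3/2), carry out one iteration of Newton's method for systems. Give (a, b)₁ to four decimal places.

(-1.2830, 0.0566)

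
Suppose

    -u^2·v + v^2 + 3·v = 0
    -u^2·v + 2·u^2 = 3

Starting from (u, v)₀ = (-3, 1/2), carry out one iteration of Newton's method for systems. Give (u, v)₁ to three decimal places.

(-1.927, 0.594)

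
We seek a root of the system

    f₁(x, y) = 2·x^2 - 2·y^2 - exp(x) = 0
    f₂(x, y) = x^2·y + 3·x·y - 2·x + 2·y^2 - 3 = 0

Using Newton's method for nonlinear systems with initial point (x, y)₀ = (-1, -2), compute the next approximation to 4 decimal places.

(-0.6786, -1.0285)

At (-1, -2): F = (-6.367879, 11.0000).
Jacobian J = [[4·x - exp(x), -4·y], [2·x·y + 3·y - 2, x^2 + 3·x + 4·y]].
At the point, J = [[-4.367879, 8.0000], [-4.0000, -10.0000]] (det J = 75.678794).
Solving J·Δ = −F gives Δ = (0.3214, 0.9715).
Then the next iterate is (x, y)₁ = (-0.6786, -1.0285).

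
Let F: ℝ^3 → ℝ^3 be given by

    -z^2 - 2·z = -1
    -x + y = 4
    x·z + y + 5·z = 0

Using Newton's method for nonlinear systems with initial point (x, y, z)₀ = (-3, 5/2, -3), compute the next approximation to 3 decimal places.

(-5.000, -1.000, -2.500)

At (-3, 5/2, -3): F = (-2.000, 1.500, -3.500).
Jacobian J = [[0, 0, -2·z - 2], [-1, 1, 0], [z, 1, x + 5]].
At the point, J = [[0.000, 0.000, 4.000], [-1.000, 1.000, 0.000], [-3.000, 1.000, 2.000]] (det J = 8.000).
Solving J·Δ = −F gives Δ = (-2.000, -3.500, 0.500).
Then the next iterate is (x, y, z)₁ = (-5.000, -1.000, -2.500).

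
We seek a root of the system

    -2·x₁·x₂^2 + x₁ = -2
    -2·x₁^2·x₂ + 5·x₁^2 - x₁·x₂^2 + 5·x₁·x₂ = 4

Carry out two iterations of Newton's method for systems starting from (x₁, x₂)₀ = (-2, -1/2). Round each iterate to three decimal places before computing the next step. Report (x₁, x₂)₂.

(-1.426, 0.609)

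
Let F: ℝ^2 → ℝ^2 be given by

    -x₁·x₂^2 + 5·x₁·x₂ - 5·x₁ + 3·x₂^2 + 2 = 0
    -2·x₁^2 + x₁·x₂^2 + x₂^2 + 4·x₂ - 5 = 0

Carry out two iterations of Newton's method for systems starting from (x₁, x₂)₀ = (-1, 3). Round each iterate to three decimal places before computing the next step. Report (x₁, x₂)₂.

(0.002, 0.299)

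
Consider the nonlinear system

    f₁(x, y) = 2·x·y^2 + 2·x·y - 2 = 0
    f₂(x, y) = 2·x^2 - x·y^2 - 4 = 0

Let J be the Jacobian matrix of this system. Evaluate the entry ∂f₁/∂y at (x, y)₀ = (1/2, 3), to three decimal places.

7.000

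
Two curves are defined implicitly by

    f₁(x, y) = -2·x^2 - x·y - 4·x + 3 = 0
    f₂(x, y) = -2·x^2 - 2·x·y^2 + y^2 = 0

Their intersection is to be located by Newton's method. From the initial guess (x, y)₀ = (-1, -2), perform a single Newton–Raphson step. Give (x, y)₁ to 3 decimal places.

(-3.300, -0.400)

At (-1, -2): F = (3.000, 10.000).
Jacobian J = [[-4·x - y - 4, -x], [-4·x - 2·y^2, -4·x·y + 2·y]].
At the point, J = [[2.000, 1.000], [-4.000, -12.000]] (det J = -20.000).
Solving J·Δ = −F gives Δ = (-2.300, 1.600).
Then the next iterate is (x, y)₁ = (-3.300, -0.400).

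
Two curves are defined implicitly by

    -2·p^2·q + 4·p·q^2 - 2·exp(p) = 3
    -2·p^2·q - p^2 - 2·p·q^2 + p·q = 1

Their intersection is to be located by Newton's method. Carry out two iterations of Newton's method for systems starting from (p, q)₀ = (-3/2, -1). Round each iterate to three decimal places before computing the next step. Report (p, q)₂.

(-2.551, -0.422)

At (-3/2, -1): F = (-4.94626, 5.750).
Jacobian J = [[-4·p·q + 4·q^2 - 2·exp(p), -2·p^2 + 8·p·q], [-4·p·q - 2·p - 2·q^2 + q, -2·p^2 - 4·p·q + p]].
At the point, J = [[-2.44626, 7.500], [-6.000, -12.000]] (det J = 74.35512).
Solving J·Δ = −F gives Δ = (-0.218, 0.588).
Then the next iterate is (p, q)₁ = (-1.718, -0.412).
Round to (-1.718, -0.412) and repeat: F = (-2.09327, -0.22841), J = [[-2.51114, -0.24052], [-0.14675, -10.45231]].
Δ = (-0.833, -0.010), so (p, q)₂ = (-2.551, -0.422).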